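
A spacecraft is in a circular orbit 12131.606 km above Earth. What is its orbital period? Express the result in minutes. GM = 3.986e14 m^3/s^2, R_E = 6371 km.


r = 18502.6060 km = 1.8502606e+07 m
T = 2*pi*sqrt(r^3/mu) = 2*pi*sqrt(6.3343011e+21 / 3.986e14)
T = 25047.2801 s = 417.4547 min

417.4547 minutes


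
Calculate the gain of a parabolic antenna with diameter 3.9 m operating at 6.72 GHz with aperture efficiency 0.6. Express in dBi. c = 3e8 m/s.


lambda = c/f = 3e8 / 6.72e+09 = 0.04464286 m
G = eta*(pi*D/lambda)^2 = 0.6*(pi*3.9/0.04464286)^2
G = 45193.5281 (linear)
G = 10*log10(45193.5281) = 46.5508 dBi

46.5508 dBi


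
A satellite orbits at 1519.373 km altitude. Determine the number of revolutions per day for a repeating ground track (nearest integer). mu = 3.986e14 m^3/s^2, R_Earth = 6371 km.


r = 7.890373e+06 m
T = 2*pi*sqrt(r^3/mu) = 6975.2138 s = 116.2536 min
revs/day = 1440 / 116.2536 = 12.3867
Rounded: 12 revolutions per day

12 revolutions per day


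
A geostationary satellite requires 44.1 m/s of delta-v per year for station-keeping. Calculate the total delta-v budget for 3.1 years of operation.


dV = rate * years = 44.1 * 3.1
dV = 136.7100 m/s

136.7100 m/s


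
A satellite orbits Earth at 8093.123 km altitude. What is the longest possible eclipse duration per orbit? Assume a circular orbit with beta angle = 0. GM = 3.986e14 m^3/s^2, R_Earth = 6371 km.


r = 14464.1230 km
T = 288.5348 min
Eclipse fraction = arcsin(R_E/r)/pi = arcsin(6371.0000/14464.1230)/pi
= arcsin(0.4404692)/pi = 0.1451879
Eclipse duration = 0.1451879 * 288.5348 = 41.8917 min

41.8917 minutes


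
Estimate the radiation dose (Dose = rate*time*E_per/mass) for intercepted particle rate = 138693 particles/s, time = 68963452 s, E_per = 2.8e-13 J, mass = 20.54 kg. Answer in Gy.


Total energy deposited = rate * time * E_per
  = 138693 * 68963452 * 2.8e-13 = 2.6781 J
Dose = E_total / mass = 2.6781 / 20.54
Dose = 0.130386 Gy

0.1304 Gy


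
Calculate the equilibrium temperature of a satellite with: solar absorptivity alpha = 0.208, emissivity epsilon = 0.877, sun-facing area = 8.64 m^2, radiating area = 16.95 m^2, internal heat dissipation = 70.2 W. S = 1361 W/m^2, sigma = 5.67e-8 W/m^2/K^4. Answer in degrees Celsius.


Numerator = alpha*S*A_sun + Q_int = 0.208*1361*8.64 + 70.2 = 2516.0803 W
Denominator = eps*sigma*A_rad = 0.877*5.67e-8*16.95 = 8.42854e-07 W/K^4
T^4 = 2.9851912e+09 K^4
T = 233.7454 K = -39.4046 C

-39.4046 degrees Celsius


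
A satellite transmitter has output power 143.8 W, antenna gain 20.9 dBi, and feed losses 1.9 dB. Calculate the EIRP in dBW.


Pt = 143.8 W = 21.5776 dBW
EIRP = Pt_dBW + Gt - losses = 21.5776 + 20.9 - 1.9 = 40.5776 dBW

40.5776 dBW


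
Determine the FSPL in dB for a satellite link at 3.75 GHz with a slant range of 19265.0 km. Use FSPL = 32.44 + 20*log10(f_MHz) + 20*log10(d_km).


f = 3.75 GHz = 3750.0000 MHz
d = 19265.0 km
FSPL = 32.44 + 20*log10(3750.0000) + 20*log10(19265.0)
FSPL = 32.44 + 71.4806 + 85.6954
FSPL = 189.6160 dB

189.6160 dB


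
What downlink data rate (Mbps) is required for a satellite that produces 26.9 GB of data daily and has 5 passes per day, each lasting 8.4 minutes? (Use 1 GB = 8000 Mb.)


total contact time = 5 * 8.4 * 60 = 2520.0000 s
data = 26.9 GB = 215200.0000 Mb
rate = 215200.0000 / 2520.0000 = 85.3968 Mbps

85.3968 Mbps


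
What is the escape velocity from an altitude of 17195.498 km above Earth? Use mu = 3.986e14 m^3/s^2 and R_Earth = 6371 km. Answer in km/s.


r = 6371.0 + 17195.498 = 23566.4980 km = 2.3566498e+07 m
v_esc = sqrt(2*mu/r) = sqrt(2*3.986e14 / 2.3566498e+07)
v_esc = 5816.1570 m/s = 5.8162 km/s

5.8162 km/s


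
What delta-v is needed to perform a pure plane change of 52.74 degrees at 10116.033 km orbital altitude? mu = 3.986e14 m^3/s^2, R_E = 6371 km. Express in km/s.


r = 16487.0330 km = 1.6487033e+07 m
V = sqrt(mu/r) = 4916.9681 m/s
di = 52.74 deg = 0.9204866 rad
dV = 2*V*sin(di/2) = 2*4916.9681*sin(0.4602433)
dV = 4367.9014 m/s = 4.3679 km/s

4.3679 km/s


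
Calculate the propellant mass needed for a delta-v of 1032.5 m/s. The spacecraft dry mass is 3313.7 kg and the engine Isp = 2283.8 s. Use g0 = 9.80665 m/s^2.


ve = Isp * g0 = 2283.8 * 9.80665 = 22396.427270 m/s
mass ratio = exp(dv/ve) = exp(1032.5/22396.427270) = 1.04718028
m_prop = m_dry * (mr - 1) = 3313.7 * (1.04718028 - 1)
m_prop = 156.3413 kg

156.3413 kg


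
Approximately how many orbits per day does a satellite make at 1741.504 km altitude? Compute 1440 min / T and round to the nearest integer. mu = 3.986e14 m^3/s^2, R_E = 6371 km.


r = 8.112504e+06 m
T = 2*pi*sqrt(r^3/mu) = 7271.8282 s = 121.1971 min
revs/day = 1440 / 121.1971 = 11.8815
Rounded: 12 revolutions per day

12 revolutions per day


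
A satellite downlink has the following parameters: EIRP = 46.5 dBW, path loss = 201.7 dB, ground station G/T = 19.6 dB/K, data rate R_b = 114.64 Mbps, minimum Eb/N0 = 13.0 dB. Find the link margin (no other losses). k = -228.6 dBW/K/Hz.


C/N0 = EIRP - FSPL + G/T - k = 46.5 - 201.7 + 19.6 - (-228.6)
C/N0 = 93.0000 dB-Hz
R_b = 114.64 Mbps = 1.1464e+08 bps -> 10*log10(R_b) = 80.5934 dB-Hz
Eb/N0 = C/N0 - 10*log10(R_b) = 93.0000 - 80.5934 = 12.4066 dB
Margin = Eb/N0 - Eb/N0_req = 12.4066 - 13.0 = -0.5933618 dB (negative margin: link does not close)

-0.5934 dB


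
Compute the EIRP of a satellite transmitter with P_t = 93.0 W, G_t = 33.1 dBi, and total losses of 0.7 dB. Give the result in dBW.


Pt = 93.0 W = 19.6848 dBW
EIRP = Pt_dBW + Gt - losses = 19.6848 + 33.1 - 0.7 = 52.0848 dBW

52.0848 dBW


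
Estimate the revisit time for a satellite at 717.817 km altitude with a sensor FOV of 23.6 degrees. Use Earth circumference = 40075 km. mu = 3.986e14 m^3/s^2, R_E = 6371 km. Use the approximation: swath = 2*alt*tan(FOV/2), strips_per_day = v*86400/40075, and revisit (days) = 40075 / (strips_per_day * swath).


swath = 2*717.817*tan(0.2059489) = 299.9196 km
v = sqrt(mu/r) = 7498.6272 m/s = 7.4986 km/s
strips/day = v*86400/40075 = 7.4986*86400/40075 = 16.1667
coverage/day = strips * swath = 16.1667 * 299.9196 = 4848.7164 km
revisit = 40075 / 4848.7164 = 8.2651 days

8.2651 days


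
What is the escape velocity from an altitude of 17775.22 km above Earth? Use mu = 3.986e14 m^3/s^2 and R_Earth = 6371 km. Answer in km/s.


r = 6371.0 + 17775.22 = 24146.2200 km = 2.414622e+07 m
v_esc = sqrt(2*mu/r) = sqrt(2*3.986e14 / 2.414622e+07)
v_esc = 5745.9133 m/s = 5.7459 km/s

5.7459 km/s


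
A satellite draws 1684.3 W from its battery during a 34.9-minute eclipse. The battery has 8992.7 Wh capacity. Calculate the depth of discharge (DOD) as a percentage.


E_used = P * t / 60 = 1684.3 * 34.9 / 60 = 979.7012 Wh
DOD = E_used / E_total * 100 = 979.7012 / 8992.7 * 100
DOD = 10.8944 %

10.8944 %


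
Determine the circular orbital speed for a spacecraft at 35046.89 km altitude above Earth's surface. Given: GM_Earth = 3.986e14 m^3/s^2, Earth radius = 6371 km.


r = R_E + alt = 6371.0 + 35046.89 = 41417.8900 km = 4.141789e+07 m
v = sqrt(mu/r) = sqrt(3.986e14 / 4.141789e+07) = 3102.2348 m/s = 3.1022 km/s

3.1022 km/s


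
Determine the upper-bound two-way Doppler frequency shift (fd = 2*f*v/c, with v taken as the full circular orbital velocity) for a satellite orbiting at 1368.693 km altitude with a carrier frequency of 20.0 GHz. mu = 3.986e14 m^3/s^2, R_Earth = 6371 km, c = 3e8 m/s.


r = 7.739693e+06 m
v = sqrt(mu/r) = 7176.4024 m/s (worst-case radial velocity)
f = 20.0 GHz = 2.0e+10 Hz
fd = 2*f*v/c = 2*2.0e+10*7176.4024/3.0e+08
fd = 956853.6471 Hz

956853.6471 Hz


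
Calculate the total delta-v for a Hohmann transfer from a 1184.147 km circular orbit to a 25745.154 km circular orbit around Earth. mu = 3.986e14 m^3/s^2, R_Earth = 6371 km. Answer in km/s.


r1 = 7555.1470 km = 7.555147e+06 m
r2 = 32116.1540 km = 3.2116154e+07 m
dv1 = sqrt(mu/r1)*(sqrt(2*r2/(r1+r2)) - 1) = 1978.8998 m/s
dv2 = sqrt(mu/r2)*(1 - sqrt(2*r1/(r1+r2))) = 1348.7251 m/s
total dv = |dv1| + |dv2| = 1978.8998 + 1348.7251 = 3327.6249 m/s = 3.3276 km/s

3.3276 km/s


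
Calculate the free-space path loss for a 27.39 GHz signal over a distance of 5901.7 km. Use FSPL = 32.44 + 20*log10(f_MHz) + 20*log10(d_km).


f = 27.39 GHz = 27390.0000 MHz
d = 5901.7 km
FSPL = 32.44 + 20*log10(27390.0000) + 20*log10(5901.7)
FSPL = 32.44 + 88.7518 + 75.4195
FSPL = 196.6114 dB

196.6114 dB


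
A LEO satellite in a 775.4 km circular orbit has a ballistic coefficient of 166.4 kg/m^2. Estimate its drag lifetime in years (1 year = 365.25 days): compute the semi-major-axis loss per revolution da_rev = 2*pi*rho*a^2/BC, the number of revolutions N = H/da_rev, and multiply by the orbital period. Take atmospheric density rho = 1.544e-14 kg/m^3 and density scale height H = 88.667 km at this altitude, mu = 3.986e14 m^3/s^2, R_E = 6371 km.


a = R_E + alt = 7146.4000 km = 7.1464e+06 m
da_rev = 2*pi*rho*a^2/BC = 2*pi*1.544e-14*(7.1464e+06)^2/166.4 = 0.0297747747 m per revolution
N = H/da_rev = 88667.0000 m / 0.0297747747 m = 2.9779235e+06 revolutions
P = 2*pi*sqrt(a^3/mu) = 6012.3216 s
lifetime = N*P = 2.9779235e+06 * 6012.3216 = 1.7904233e+10 s = 207224.9247 days
years = 207224.9247 / 365.25 = 567.3509 years

567.3509 years


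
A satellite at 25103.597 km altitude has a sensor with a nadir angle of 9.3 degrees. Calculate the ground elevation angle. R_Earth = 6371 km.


r = R_E + alt = 31474.5970 km
Law of sines in the satellite / Earth-center / ground-point triangle:
  sin(nadir)/R_E = sin(90 + el)/r  =>  cos(el) = (r/R_E)*sin(nadir)
cos(el) = (31474.5970 / 6371.0000) * sin(9.3 deg) = 0.79837
el = arccos(0.79837) = 37.0253 deg
(Earth-central angle = 90 - nadir - el = 43.6747 deg)

37.0253 degrees


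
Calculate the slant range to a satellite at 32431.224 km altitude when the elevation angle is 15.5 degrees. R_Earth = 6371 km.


h = 32431.224 km, el = 15.5 deg
d = -R_E*sin(el) + sqrt((R_E*sin(el))^2 + 2*R_E*h + h^2)
d = -6371.0000*sin(0.270526) + sqrt((6371.0000*0.2672384)^2 + 2*6371.0000*32431.224 + 32431.224^2)
d = 36610.8907 km

36610.8907 km


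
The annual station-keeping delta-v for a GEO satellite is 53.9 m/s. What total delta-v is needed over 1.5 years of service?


dV = rate * years = 53.9 * 1.5
dV = 80.8500 m/s

80.8500 m/s


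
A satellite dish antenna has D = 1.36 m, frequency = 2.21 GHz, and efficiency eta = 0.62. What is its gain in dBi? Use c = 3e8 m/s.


lambda = c/f = 3e8 / 2.21e+09 = 0.1357466 m
G = eta*(pi*D/lambda)^2 = 0.62*(pi*1.36/0.1357466)^2
G = 614.2021 (linear)
G = 10*log10(614.2021) = 27.8831 dBi

27.8831 dBi


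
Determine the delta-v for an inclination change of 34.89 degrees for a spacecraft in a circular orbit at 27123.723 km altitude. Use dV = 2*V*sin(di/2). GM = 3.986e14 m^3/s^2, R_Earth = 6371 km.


r = 33494.7230 km = 3.3494723e+07 m
V = sqrt(mu/r) = 3449.6930 m/s
di = 34.89 deg = 0.6089454 rad
dV = 2*V*sin(di/2) = 2*3449.6930*sin(0.3044727)
dV = 2068.3680 m/s = 2.0684 km/s

2.0684 km/s


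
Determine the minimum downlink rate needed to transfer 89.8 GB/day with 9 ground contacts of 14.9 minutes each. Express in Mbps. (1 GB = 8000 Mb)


total contact time = 9 * 14.9 * 60 = 8046.0000 s
data = 89.8 GB = 718400.0000 Mb
rate = 718400.0000 / 8046.0000 = 89.2866 Mbps

89.2866 Mbps


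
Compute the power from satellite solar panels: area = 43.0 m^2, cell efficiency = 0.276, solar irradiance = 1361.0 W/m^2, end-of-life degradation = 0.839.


P = area * eta * S * degradation
P = 43.0 * 0.276 * 1361.0 * 0.839
P = 13551.8200 W

13551.8200 W


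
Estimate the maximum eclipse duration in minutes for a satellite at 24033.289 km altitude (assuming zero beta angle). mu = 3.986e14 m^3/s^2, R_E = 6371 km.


r = 30404.2890 km
T = 879.3510 min
Eclipse fraction = arcsin(R_E/r)/pi = arcsin(6371.0000/30404.2890)/pi
= arcsin(0.2095428)/pi = 0.06719756
Eclipse duration = 0.06719756 * 879.3510 = 59.0902 min

59.0902 minutes


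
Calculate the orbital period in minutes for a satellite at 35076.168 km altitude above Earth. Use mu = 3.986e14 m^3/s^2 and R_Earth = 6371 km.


r = 41447.1680 km = 4.1447168e+07 m
T = 2*pi*sqrt(r^3/mu) = 2*pi*sqrt(7.1200753e+22 / 3.986e14)
T = 83975.6769 s = 1399.5946 min

1399.5946 minutes


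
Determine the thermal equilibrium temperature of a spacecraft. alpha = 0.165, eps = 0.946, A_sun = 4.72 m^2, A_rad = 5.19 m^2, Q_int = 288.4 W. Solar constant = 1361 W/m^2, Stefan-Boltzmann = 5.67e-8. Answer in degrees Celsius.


Numerator = alpha*S*A_sun + Q_int = 0.165*1361*4.72 + 288.4 = 1348.3468 W
Denominator = eps*sigma*A_rad = 0.946*5.67e-8*5.19 = 2.7838226e-07 W/K^4
T^4 = 4.8435084e+09 K^4
T = 263.8092 K = -9.3408 C

-9.3408 degrees Celsius


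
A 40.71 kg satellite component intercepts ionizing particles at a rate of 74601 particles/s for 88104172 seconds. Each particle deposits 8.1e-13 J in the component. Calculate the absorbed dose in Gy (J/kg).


Total energy deposited = rate * time * E_per
  = 74601 * 88104172 * 8.1e-13 = 5.3239 J
Dose = E_total / mass = 5.3239 / 40.71
Dose = 0.1307751 Gy

0.1308 Gy


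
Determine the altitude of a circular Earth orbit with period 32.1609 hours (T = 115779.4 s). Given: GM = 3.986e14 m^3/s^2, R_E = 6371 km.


T = 115779.4 s
r = (mu*T^2/(4*pi^2))^(1/3) = (3.986e14 * 115779.4^2 / (4*pi^2))^(1/3)
r = 5.1342859e+07 m = 51342.8591 km
alt = r - R_E = 51342.8591 - 6371 = 44971.8591 km

44971.8591 km


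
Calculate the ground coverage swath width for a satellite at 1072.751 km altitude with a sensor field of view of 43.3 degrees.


FOV = 43.3 deg = 0.7557276 rad
swath = 2 * alt * tan(FOV/2) = 2 * 1072.751 * tan(0.3778638)
swath = 2 * 1072.751 * 0.3969378
swath = 851.6309 km

851.6309 km


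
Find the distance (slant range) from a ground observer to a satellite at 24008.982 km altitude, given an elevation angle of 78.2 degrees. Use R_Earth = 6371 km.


h = 24008.982 km, el = 78.2 deg
d = -R_E*sin(el) + sqrt((R_E*sin(el))^2 + 2*R_E*h + h^2)
d = -6371.0000*sin(1.3648) + sqrt((6371.0000*0.9788674)^2 + 2*6371.0000*24008.982 + 24008.982^2)
d = 24115.6688 km

24115.6688 km


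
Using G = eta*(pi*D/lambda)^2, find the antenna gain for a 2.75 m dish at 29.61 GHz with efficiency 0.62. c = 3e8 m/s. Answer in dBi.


lambda = c/f = 3e8 / 2.961e+10 = 0.01013171 m
G = eta*(pi*D/lambda)^2 = 0.62*(pi*2.75/0.01013171)^2
G = 450807.4950 (linear)
G = 10*log10(450807.4950) = 56.5399 dBi

56.5399 dBi


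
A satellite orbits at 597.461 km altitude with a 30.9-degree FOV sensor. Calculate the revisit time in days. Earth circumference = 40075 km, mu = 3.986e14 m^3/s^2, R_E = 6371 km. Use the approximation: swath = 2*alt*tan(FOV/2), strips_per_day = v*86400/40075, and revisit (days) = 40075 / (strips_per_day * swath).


swath = 2*597.461*tan(0.2696534) = 330.2585 km
v = sqrt(mu/r) = 7563.1064 m/s = 7.5631 km/s
strips/day = v*86400/40075 = 7.5631*86400/40075 = 16.3057
coverage/day = strips * swath = 16.3057 * 330.2585 = 5385.1082 km
revisit = 40075 / 5385.1082 = 7.4418 days

7.4418 days


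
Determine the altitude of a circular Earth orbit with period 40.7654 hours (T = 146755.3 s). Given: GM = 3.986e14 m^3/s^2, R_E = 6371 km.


T = 146755.3 s
r = (mu*T^2/(4*pi^2))^(1/3) = (3.986e14 * 146755.3^2 / (4*pi^2))^(1/3)
r = 6.0134225e+07 m = 60134.2246 km
alt = r - R_E = 60134.2246 - 6371 = 53763.2246 km

53763.2246 km


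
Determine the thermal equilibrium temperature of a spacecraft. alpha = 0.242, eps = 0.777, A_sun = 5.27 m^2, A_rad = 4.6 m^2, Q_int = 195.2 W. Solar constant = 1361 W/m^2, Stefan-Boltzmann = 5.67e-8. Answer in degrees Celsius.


Numerator = alpha*S*A_sun + Q_int = 0.242*1361*5.27 + 195.2 = 1930.9377 W
Denominator = eps*sigma*A_rad = 0.777*5.67e-8*4.6 = 2.0265714e-07 W/K^4
T^4 = 9.5281012e+09 K^4
T = 312.4292 K = 39.2792 C

39.2792 degrees Celsius


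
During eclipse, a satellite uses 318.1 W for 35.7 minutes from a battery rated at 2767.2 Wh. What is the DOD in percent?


E_used = P * t / 60 = 318.1 * 35.7 / 60 = 189.2695 Wh
DOD = E_used / E_total * 100 = 189.2695 / 2767.2 * 100
DOD = 6.8397 %

6.8397 %


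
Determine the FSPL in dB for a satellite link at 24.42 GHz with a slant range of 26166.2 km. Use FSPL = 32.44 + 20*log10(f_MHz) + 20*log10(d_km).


f = 24.42 GHz = 24420.0000 MHz
d = 26166.2 km
FSPL = 32.44 + 20*log10(24420.0000) + 20*log10(26166.2)
FSPL = 32.44 + 87.7549 + 88.3548
FSPL = 208.5497 dB

208.5497 dB


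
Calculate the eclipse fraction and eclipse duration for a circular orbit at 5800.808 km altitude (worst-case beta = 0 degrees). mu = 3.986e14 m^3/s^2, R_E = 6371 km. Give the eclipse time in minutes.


r = 12171.8080 km
T = 222.7371 min
Eclipse fraction = arcsin(R_E/r)/pi = arcsin(6371.0000/12171.8080)/pi
= arcsin(0.5234227)/pi = 0.1753451
Eclipse duration = 0.1753451 * 222.7371 = 39.0559 min

39.0559 minutes


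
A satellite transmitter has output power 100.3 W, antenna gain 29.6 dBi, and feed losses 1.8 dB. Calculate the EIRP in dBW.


Pt = 100.3 W = 20.0130 dBW
EIRP = Pt_dBW + Gt - losses = 20.0130 + 29.6 - 1.8 = 47.8130 dBW

47.8130 dBW


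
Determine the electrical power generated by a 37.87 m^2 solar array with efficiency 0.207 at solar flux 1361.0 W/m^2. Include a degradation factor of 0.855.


P = area * eta * S * degradation
P = 37.87 * 0.207 * 1361.0 * 0.855
P = 9121.9963 W

9121.9963 W


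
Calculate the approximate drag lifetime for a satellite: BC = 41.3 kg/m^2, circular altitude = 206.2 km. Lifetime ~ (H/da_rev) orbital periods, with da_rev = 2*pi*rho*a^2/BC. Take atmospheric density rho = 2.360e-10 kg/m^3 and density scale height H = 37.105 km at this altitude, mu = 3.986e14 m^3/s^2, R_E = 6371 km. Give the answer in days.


a = R_E + alt = 6577.2000 km = 6.5772e+06 m
da_rev = 2*pi*rho*a^2/BC = 2*pi*2.360e-10*(6.5772e+06)^2/41.3 = 1553.187604 m per revolution
N = H/da_rev = 37105.0000 m / 1553.187604 m = 23.8896 revolutions
P = 2*pi*sqrt(a^3/mu) = 5308.5119 s
lifetime = N*P = 23.8896 * 5308.5119 = 126818.1208 s = 1.4678 days

1.4678 days


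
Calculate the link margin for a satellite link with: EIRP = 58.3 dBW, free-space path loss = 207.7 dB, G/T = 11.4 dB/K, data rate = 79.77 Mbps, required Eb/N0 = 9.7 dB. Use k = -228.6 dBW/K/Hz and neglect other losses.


C/N0 = EIRP - FSPL + G/T - k = 58.3 - 207.7 + 11.4 - (-228.6)
C/N0 = 90.6000 dB-Hz
R_b = 79.77 Mbps = 7.977e+07 bps -> 10*log10(R_b) = 79.0184 dB-Hz
Eb/N0 = C/N0 - 10*log10(R_b) = 90.6000 - 79.0184 = 11.5816 dB
Margin = Eb/N0 - Eb/N0_req = 11.5816 - 9.7 = 1.8816 dB (link closes)

1.8816 dB


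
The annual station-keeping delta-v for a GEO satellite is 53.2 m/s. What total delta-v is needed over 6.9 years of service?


dV = rate * years = 53.2 * 6.9
dV = 367.0800 m/s

367.0800 m/s


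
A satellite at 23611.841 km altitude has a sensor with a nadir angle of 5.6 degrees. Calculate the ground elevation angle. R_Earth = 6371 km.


r = R_E + alt = 29982.8410 km
Law of sines in the satellite / Earth-center / ground-point triangle:
  sin(nadir)/R_E = sin(90 + el)/r  =>  cos(el) = (r/R_E)*sin(nadir)
cos(el) = (29982.8410 / 6371.0000) * sin(5.6 deg) = 0.4592391
el = arccos(0.4592391) = 62.6620 deg
(Earth-central angle = 90 - nadir - el = 21.7380 deg)

62.6620 degrees


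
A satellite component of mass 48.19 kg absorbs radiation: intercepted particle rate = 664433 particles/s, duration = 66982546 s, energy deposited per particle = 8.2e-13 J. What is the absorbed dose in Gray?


Total energy deposited = rate * time * E_per
  = 664433 * 66982546 * 8.2e-13 = 36.4944 J
Dose = E_total / mass = 36.4944 / 48.19
Dose = 0.7573032 Gy

0.7573 Gy


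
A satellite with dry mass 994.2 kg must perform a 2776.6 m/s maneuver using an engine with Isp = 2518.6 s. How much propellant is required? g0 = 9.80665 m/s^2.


ve = Isp * g0 = 2518.6 * 9.80665 = 24699.028690 m/s
mass ratio = exp(dv/ve) = exp(2776.6/24699.028690) = 1.11897980
m_prop = m_dry * (mr - 1) = 994.2 * (1.11897980 - 1)
m_prop = 118.2897 kg

118.2897 kg


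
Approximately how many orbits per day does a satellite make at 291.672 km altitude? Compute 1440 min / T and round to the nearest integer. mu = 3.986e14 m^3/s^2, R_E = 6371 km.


r = 6.662672e+06 m
T = 2*pi*sqrt(r^3/mu) = 5412.3251 s = 90.2054 min
revs/day = 1440 / 90.2054 = 15.9636
Rounded: 16 revolutions per day

16 revolutions per day


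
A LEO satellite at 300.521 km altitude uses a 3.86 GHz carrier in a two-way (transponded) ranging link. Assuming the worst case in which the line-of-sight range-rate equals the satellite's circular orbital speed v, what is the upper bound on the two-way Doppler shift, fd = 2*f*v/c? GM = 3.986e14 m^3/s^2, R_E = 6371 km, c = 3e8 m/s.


r = 6.671521e+06 m
v = sqrt(mu/r) = 7729.5857 m/s (worst-case radial velocity)
f = 3.86 GHz = 3.86e+09 Hz
fd = 2*f*v/c = 2*3.86e+09*7729.5857/3.0e+08
fd = 198908.0062 Hz

198908.0062 Hz


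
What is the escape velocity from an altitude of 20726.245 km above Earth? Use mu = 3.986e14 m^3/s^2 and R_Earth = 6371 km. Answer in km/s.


r = 6371.0 + 20726.245 = 27097.2450 km = 2.7097245e+07 m
v_esc = sqrt(2*mu/r) = sqrt(2*3.986e14 / 2.7097245e+07)
v_esc = 5424.0174 m/s = 5.4240 km/s

5.4240 km/s


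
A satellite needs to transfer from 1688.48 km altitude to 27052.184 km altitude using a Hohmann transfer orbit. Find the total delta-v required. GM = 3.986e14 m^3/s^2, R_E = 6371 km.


r1 = 8059.4800 km = 8.05948e+06 m
r2 = 33423.1840 km = 3.3423184e+07 m
dv1 = sqrt(mu/r1)*(sqrt(2*r2/(r1+r2)) - 1) = 1894.7249 m/s
dv2 = sqrt(mu/r2)*(1 - sqrt(2*r1/(r1+r2))) = 1300.7007 m/s
total dv = |dv1| + |dv2| = 1894.7249 + 1300.7007 = 3195.4256 m/s = 3.1954 km/s

3.1954 km/s


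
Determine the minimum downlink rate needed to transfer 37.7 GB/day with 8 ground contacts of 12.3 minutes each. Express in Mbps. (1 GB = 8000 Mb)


total contact time = 8 * 12.3 * 60 = 5904.0000 s
data = 37.7 GB = 301600.0000 Mb
rate = 301600.0000 / 5904.0000 = 51.0840 Mbps

51.0840 Mbps


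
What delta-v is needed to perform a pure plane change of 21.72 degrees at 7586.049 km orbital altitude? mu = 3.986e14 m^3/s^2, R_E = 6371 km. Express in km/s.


r = 13957.0490 km = 1.3957049e+07 m
V = sqrt(mu/r) = 5344.0664 m/s
di = 21.72 deg = 0.3790855 rad
dV = 2*V*sin(di/2) = 2*5344.0664*sin(0.1895428)
dV = 2013.7496 m/s = 2.0137 km/s

2.0137 km/s


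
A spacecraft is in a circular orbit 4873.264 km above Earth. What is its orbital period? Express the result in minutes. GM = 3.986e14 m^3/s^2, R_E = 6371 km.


r = 11244.2640 km = 1.1244264e+07 m
T = 2*pi*sqrt(r^3/mu) = 2*pi*sqrt(1.4216513e+21 / 3.986e14)
T = 11866.0937 s = 197.7682 min

197.7682 minutes


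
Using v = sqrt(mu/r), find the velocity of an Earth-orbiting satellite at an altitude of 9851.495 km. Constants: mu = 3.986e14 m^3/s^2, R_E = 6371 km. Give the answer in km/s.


r = R_E + alt = 6371.0 + 9851.495 = 16222.4950 km = 1.6222495e+07 m
v = sqrt(mu/r) = sqrt(3.986e14 / 1.6222495e+07) = 4956.8962 m/s = 4.9569 km/s

4.9569 km/s


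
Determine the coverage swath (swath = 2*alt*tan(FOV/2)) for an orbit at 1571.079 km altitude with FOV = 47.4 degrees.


FOV = 47.4 deg = 0.8272861 rad
swath = 2 * alt * tan(FOV/2) = 2 * 1571.079 * tan(0.413643)
swath = 2 * 1571.079 * 0.4389693
swath = 1379.3109 km

1379.3109 km


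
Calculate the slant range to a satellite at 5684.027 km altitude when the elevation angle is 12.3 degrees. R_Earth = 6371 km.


h = 5684.027 km, el = 12.3 deg
d = -R_E*sin(el) + sqrt((R_E*sin(el))^2 + 2*R_E*h + h^2)
d = -6371.0000*sin(0.2146755) + sqrt((6371.0000*0.2130304)^2 + 2*6371.0000*5684.027 + 5684.027^2)
d = 8966.3522 km

8966.3522 km


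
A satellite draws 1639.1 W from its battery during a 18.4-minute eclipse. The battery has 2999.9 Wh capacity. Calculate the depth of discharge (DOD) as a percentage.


E_used = P * t / 60 = 1639.1 * 18.4 / 60 = 502.6573 Wh
DOD = E_used / E_total * 100 = 502.6573 / 2999.9 * 100
DOD = 16.7558 %

16.7558 %


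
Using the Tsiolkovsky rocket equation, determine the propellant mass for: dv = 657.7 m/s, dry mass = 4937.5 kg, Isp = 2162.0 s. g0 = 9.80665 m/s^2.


ve = Isp * g0 = 2162.0 * 9.80665 = 21201.977300 m/s
mass ratio = exp(dv/ve) = exp(657.7/21201.977300) = 1.03150685
m_prop = m_dry * (mr - 1) = 4937.5 * (1.03150685 - 1)
m_prop = 155.5651 kg

155.5651 kg


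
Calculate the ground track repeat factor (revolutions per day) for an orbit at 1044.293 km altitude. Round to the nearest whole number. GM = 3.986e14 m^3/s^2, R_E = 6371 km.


r = 7.415293e+06 m
T = 2*pi*sqrt(r^3/mu) = 6354.8265 s = 105.9138 min
revs/day = 1440 / 105.9138 = 13.5960
Rounded: 14 revolutions per day

14 revolutions per day


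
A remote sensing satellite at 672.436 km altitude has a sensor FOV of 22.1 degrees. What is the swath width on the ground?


FOV = 22.1 deg = 0.3857178 rad
swath = 2 * alt * tan(FOV/2) = 2 * 672.436 * tan(0.1928589)
swath = 2 * 672.436 * 0.1952861
swath = 262.6348 km

262.6348 km


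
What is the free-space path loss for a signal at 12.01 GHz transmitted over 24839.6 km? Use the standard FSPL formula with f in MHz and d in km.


f = 12.01 GHz = 12010.0000 MHz
d = 24839.6 km
FSPL = 32.44 + 20*log10(12010.0000) + 20*log10(24839.6)
FSPL = 32.44 + 81.5909 + 87.9029
FSPL = 201.9338 dB

201.9338 dB


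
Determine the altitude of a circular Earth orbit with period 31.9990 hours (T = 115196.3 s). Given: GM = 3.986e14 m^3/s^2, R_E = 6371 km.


T = 115196.3 s
r = (mu*T^2/(4*pi^2))^(1/3) = (3.986e14 * 115196.3^2 / (4*pi^2))^(1/3)
r = 5.1170329e+07 m = 51170.3286 km
alt = r - R_E = 51170.3286 - 6371 = 44799.3286 km

44799.3286 km


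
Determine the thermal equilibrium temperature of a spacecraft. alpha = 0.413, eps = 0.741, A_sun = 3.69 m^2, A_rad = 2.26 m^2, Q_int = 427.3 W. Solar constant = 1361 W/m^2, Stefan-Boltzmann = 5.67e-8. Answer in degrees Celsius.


Numerator = alpha*S*A_sun + Q_int = 0.413*1361*3.69 + 427.3 = 2501.4232 W
Denominator = eps*sigma*A_rad = 0.741*5.67e-8*2.26 = 9.4953222e-08 W/K^4
T^4 = 2.6343742e+10 K^4
T = 402.8741 K = 129.7241 C

129.7241 degrees Celsius


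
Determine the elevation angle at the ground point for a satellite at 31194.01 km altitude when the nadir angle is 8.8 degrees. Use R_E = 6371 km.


r = R_E + alt = 37565.0100 km
Law of sines in the satellite / Earth-center / ground-point triangle:
  sin(nadir)/R_E = sin(90 + el)/r  =>  cos(el) = (r/R_E)*sin(nadir)
cos(el) = (37565.0100 / 6371.0000) * sin(8.8 deg) = 0.9020428
el = arccos(0.9020428) = 25.5721 deg
(Earth-central angle = 90 - nadir - el = 55.6279 deg)

25.5721 degrees


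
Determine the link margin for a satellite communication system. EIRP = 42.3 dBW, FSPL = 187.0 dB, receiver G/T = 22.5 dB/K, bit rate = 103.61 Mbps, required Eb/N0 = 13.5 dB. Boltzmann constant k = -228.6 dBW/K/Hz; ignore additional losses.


C/N0 = EIRP - FSPL + G/T - k = 42.3 - 187.0 + 22.5 - (-228.6)
C/N0 = 106.4000 dB-Hz
R_b = 103.61 Mbps = 1.0361e+08 bps -> 10*log10(R_b) = 80.1540 dB-Hz
Eb/N0 = C/N0 - 10*log10(R_b) = 106.4000 - 80.1540 = 26.2460 dB
Margin = Eb/N0 - Eb/N0_req = 26.2460 - 13.5 = 12.7460 dB (link closes)

12.7460 dB


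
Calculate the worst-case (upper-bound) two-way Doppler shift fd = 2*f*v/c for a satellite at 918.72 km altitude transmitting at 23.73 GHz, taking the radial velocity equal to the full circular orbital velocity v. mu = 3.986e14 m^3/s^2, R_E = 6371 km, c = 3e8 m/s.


r = 7.28972e+06 m
v = sqrt(mu/r) = 7394.5751 m/s (worst-case radial velocity)
f = 23.73 GHz = 2.373e+10 Hz
fd = 2*f*v/c = 2*2.373e+10*7394.5751/3.0e+08
fd = 1.1698218e+06 Hz

1.1698e+06 Hz


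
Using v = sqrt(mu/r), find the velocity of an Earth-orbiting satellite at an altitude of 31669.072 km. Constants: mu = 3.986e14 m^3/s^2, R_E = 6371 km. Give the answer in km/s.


r = R_E + alt = 6371.0 + 31669.072 = 38040.0720 km = 3.8040072e+07 m
v = sqrt(mu/r) = sqrt(3.986e14 / 3.8040072e+07) = 3237.0394 m/s = 3.2370 km/s

3.2370 km/s


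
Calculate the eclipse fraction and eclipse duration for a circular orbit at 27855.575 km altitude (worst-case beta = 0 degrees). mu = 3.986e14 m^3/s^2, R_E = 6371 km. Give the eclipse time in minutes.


r = 34226.5750 km
T = 1050.2801 min
Eclipse fraction = arcsin(R_E/r)/pi = arcsin(6371.0000/34226.5750)/pi
= arcsin(0.1861419)/pi = 0.05959842
Eclipse duration = 0.05959842 * 1050.2801 = 62.5950 min

62.5950 minutes


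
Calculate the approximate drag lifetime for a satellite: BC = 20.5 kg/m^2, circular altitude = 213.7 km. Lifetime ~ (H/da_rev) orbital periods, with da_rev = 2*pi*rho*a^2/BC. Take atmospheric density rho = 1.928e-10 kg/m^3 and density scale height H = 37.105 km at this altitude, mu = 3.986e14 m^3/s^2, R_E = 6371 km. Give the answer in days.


a = R_E + alt = 6584.7000 km = 6.5847e+06 m
da_rev = 2*pi*rho*a^2/BC = 2*pi*1.928e-10*(6.5847e+06)^2/20.5 = 2562.152782 m per revolution
N = H/da_rev = 37105.0000 m / 2562.152782 m = 14.4820 revolutions
P = 2*pi*sqrt(a^3/mu) = 5317.5944 s
lifetime = N*P = 14.4820 * 5317.5944 = 77009.2021 s = 0.8913102 days

0.8913 days


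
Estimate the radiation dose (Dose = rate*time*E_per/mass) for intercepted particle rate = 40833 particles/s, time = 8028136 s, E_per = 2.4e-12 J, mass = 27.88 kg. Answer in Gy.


Total energy deposited = rate * time * E_per
  = 40833 * 8028136 * 2.4e-12 = 0.7867509 J
Dose = E_total / mass = 0.7867509 / 27.88
Dose = 0.02821919 Gy

0.0282 Gy


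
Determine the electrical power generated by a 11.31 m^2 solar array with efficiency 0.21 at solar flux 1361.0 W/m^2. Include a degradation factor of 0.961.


P = area * eta * S * degradation
P = 11.31 * 0.21 * 1361.0 * 0.961
P = 3106.4432 W

3106.4432 W


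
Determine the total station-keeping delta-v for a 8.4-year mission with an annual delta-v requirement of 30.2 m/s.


dV = rate * years = 30.2 * 8.4
dV = 253.6800 m/s

253.6800 m/s


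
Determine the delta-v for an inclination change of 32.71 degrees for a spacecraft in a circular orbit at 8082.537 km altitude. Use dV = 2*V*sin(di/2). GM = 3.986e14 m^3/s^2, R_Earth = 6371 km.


r = 14453.5370 km = 1.4453537e+07 m
V = sqrt(mu/r) = 5251.4783 m/s
di = 32.71 deg = 0.5708972 rad
dV = 2*V*sin(di/2) = 2*5251.4783*sin(0.2854486)
dV = 2957.5058 m/s = 2.9575 km/s

2.9575 km/s


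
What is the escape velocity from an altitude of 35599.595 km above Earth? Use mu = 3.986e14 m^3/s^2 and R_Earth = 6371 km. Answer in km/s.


r = 6371.0 + 35599.595 = 41970.5950 km = 4.1970595e+07 m
v_esc = sqrt(2*mu/r) = sqrt(2*3.986e14 / 4.1970595e+07)
v_esc = 4358.2394 m/s = 4.3582 km/s

4.3582 km/s


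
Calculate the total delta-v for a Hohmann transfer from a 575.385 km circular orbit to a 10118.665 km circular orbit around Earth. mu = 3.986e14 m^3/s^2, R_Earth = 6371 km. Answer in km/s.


r1 = 6946.3850 km = 6.946385e+06 m
r2 = 16489.6650 km = 1.6489665e+07 m
dv1 = sqrt(mu/r1)*(sqrt(2*r2/(r1+r2)) - 1) = 1410.9165 m/s
dv2 = sqrt(mu/r2)*(1 - sqrt(2*r1/(r1+r2))) = 1131.1481 m/s
total dv = |dv1| + |dv2| = 1410.9165 + 1131.1481 = 2542.0646 m/s = 2.5421 km/s

2.5421 km/s


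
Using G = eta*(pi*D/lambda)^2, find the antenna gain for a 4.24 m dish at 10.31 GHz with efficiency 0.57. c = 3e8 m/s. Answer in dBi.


lambda = c/f = 3e8 / 1.031e+10 = 0.02909796 m
G = eta*(pi*D/lambda)^2 = 0.57*(pi*4.24/0.02909796)^2
G = 119448.6196 (linear)
G = 10*log10(119448.6196) = 50.7718 dBi

50.7718 dBi


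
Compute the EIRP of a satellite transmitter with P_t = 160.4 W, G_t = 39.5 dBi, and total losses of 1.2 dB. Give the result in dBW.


Pt = 160.4 W = 22.0520 dBW
EIRP = Pt_dBW + Gt - losses = 22.0520 + 39.5 - 1.2 = 60.3520 dBW

60.3520 dBW


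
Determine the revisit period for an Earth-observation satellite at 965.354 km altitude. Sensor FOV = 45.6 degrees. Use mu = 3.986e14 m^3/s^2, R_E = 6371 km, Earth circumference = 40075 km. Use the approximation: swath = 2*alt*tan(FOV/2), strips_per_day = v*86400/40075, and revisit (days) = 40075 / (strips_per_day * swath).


swath = 2*965.354*tan(0.3979351) = 811.5949 km
v = sqrt(mu/r) = 7371.0356 m/s = 7.3710 km/s
strips/day = v*86400/40075 = 7.3710*86400/40075 = 15.8916
coverage/day = strips * swath = 15.8916 * 811.5949 = 12897.5742 km
revisit = 40075 / 12897.5742 = 3.1072 days

3.1072 days


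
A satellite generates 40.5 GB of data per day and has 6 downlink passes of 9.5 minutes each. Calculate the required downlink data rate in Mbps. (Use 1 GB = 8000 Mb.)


total contact time = 6 * 9.5 * 60 = 3420.0000 s
data = 40.5 GB = 324000.0000 Mb
rate = 324000.0000 / 3420.0000 = 94.7368 Mbps

94.7368 Mbps


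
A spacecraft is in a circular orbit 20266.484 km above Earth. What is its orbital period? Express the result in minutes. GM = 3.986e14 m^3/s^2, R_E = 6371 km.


r = 26637.4840 km = 2.6637484e+07 m
T = 2*pi*sqrt(r^3/mu) = 2*pi*sqrt(1.8900775e+22 / 3.986e14)
T = 43266.4262 s = 721.1071 min

721.1071 minutes


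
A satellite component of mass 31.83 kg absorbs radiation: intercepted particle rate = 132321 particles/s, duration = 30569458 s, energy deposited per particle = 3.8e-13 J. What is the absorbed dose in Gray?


Total energy deposited = rate * time * E_per
  = 132321 * 30569458 * 3.8e-13 = 1.5371 J
Dose = E_total / mass = 1.5371 / 31.83
Dose = 0.0482907 Gy

0.0483 Gy


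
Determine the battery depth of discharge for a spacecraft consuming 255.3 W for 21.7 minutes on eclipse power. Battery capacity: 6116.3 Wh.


E_used = P * t / 60 = 255.3 * 21.7 / 60 = 92.3335 Wh
DOD = E_used / E_total * 100 = 92.3335 / 6116.3 * 100
DOD = 1.5096 %

1.5096 %


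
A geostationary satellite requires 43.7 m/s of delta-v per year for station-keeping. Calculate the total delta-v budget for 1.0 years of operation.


dV = rate * years = 43.7 * 1.0
dV = 43.7000 m/s

43.7000 m/s


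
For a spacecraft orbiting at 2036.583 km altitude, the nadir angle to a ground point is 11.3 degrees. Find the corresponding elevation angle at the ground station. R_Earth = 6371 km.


r = R_E + alt = 8407.5830 km
Law of sines in the satellite / Earth-center / ground-point triangle:
  sin(nadir)/R_E = sin(90 + el)/r  =>  cos(el) = (r/R_E)*sin(nadir)
cos(el) = (8407.5830 / 6371.0000) * sin(11.3 deg) = 0.2585832
el = arccos(0.2585832) = 75.0140 deg
(Earth-central angle = 90 - nadir - el = 3.6860 deg)

75.0140 degrees


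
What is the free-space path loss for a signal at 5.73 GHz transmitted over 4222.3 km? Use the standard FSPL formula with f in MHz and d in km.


f = 5.73 GHz = 5730.0000 MHz
d = 4222.3 km
FSPL = 32.44 + 20*log10(5730.0000) + 20*log10(4222.3)
FSPL = 32.44 + 75.1631 + 72.5110
FSPL = 180.1141 dB

180.1141 dB


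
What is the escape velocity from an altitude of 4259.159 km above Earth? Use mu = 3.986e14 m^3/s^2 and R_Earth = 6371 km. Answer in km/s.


r = 6371.0 + 4259.159 = 10630.1590 km = 1.0630159e+07 m
v_esc = sqrt(2*mu/r) = sqrt(2*3.986e14 / 1.0630159e+07)
v_esc = 8659.9177 m/s = 8.6599 km/s

8.6599 km/s


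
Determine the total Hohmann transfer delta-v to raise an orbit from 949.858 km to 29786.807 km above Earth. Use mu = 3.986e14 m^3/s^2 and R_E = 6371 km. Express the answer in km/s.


r1 = 7320.8580 km = 7.320858e+06 m
r2 = 36157.8070 km = 3.6157807e+07 m
dv1 = sqrt(mu/r1)*(sqrt(2*r2/(r1+r2)) - 1) = 2137.4120 m/s
dv2 = sqrt(mu/r2)*(1 - sqrt(2*r1/(r1+r2))) = 1393.4751 m/s
total dv = |dv1| + |dv2| = 2137.4120 + 1393.4751 = 3530.8871 m/s = 3.5309 km/s

3.5309 km/s


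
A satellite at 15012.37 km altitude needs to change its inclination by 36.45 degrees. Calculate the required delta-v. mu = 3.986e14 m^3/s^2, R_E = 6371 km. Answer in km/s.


r = 21383.3700 km = 2.138337e+07 m
V = sqrt(mu/r) = 4317.4824 m/s
di = 36.45 deg = 0.6361725 rad
dV = 2*V*sin(di/2) = 2*4317.4824*sin(0.3180863)
dV = 2700.5800 m/s = 2.7006 km/s

2.7006 km/s


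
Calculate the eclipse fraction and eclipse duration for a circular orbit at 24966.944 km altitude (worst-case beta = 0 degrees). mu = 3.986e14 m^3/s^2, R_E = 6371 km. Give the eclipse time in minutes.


r = 31337.9440 km
T = 920.1650 min
Eclipse fraction = arcsin(R_E/r)/pi = arcsin(6371.0000/31337.9440)/pi
= arcsin(0.2032999)/pi = 0.06516663
Eclipse duration = 0.06516663 * 920.1650 = 59.9641 min

59.9641 minutes


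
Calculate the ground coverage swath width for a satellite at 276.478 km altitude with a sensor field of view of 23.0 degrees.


FOV = 23.0 deg = 0.4014257 rad
swath = 2 * alt * tan(FOV/2) = 2 * 276.478 * tan(0.2007129)
swath = 2 * 276.478 * 0.2034523
swath = 112.5002 km

112.5002 km


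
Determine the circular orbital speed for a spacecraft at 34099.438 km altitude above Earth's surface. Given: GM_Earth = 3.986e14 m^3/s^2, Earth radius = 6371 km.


r = R_E + alt = 6371.0 + 34099.438 = 40470.4380 km = 4.0470438e+07 m
v = sqrt(mu/r) = sqrt(3.986e14 / 4.0470438e+07) = 3138.3379 m/s = 3.1383 km/s

3.1383 km/s


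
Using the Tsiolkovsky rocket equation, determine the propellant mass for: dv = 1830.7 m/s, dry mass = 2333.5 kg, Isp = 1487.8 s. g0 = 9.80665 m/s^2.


ve = Isp * g0 = 1487.8 * 9.80665 = 14590.333870 m/s
mass ratio = exp(dv/ve) = exp(1830.7/14590.333870) = 1.13368511
m_prop = m_dry * (mr - 1) = 2333.5 * (1.13368511 - 1)
m_prop = 311.9542 kg

311.9542 kg


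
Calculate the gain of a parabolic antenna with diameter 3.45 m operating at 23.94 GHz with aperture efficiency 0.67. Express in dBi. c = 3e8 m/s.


lambda = c/f = 3e8 / 2.394e+10 = 0.01253133 m
G = eta*(pi*D/lambda)^2 = 0.67*(pi*3.45/0.01253133)^2
G = 501208.6077 (linear)
G = 10*log10(501208.6077) = 57.0002 dBi

57.0002 dBi


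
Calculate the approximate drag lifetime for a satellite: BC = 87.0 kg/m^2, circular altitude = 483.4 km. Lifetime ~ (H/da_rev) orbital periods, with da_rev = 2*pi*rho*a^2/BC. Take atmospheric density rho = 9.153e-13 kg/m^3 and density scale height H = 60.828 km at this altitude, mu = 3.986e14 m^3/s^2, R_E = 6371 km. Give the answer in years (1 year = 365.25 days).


a = R_E + alt = 6854.4000 km = 6.8544e+06 m
da_rev = 2*pi*rho*a^2/BC = 2*pi*9.153e-13*(6.8544e+06)^2/87.0 = 3.105725 m per revolution
N = H/da_rev = 60828.0000 m / 3.105725 m = 19585.7664 revolutions
P = 2*pi*sqrt(a^3/mu) = 5647.6190 s
lifetime = N*P = 19585.7664 * 5647.6190 = 1.1061295e+08 s = 1280.2424 days
years = 1280.2424 / 365.25 = 3.5051 years

3.5051 years


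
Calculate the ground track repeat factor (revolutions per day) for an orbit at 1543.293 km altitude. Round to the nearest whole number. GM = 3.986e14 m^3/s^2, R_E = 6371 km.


r = 7.914293e+06 m
T = 2*pi*sqrt(r^3/mu) = 7006.9563 s = 116.7826 min
revs/day = 1440 / 116.7826 = 12.3306
Rounded: 12 revolutions per day

12 revolutions per day


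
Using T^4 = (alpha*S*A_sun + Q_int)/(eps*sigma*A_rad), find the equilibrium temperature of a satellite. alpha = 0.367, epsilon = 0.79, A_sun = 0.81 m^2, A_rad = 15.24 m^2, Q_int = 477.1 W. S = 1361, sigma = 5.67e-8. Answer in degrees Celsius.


Numerator = alpha*S*A_sun + Q_int = 0.367*1361*0.81 + 477.1 = 881.6845 W
Denominator = eps*sigma*A_rad = 0.79*5.67e-8*15.24 = 6.8264532e-07 W/K^4
T^4 = 1.2915704e+09 K^4
T = 189.5743 K = -83.5757 C

-83.5757 degrees Celsius


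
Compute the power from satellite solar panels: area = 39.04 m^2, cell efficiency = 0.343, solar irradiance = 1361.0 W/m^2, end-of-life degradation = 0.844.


P = area * eta * S * degradation
P = 39.04 * 0.343 * 1361.0 * 0.844
P = 15381.7058 W

15381.7058 W


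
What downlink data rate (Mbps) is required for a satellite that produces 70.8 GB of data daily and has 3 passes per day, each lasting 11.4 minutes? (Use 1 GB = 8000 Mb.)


total contact time = 3 * 11.4 * 60 = 2052.0000 s
data = 70.8 GB = 566400.0000 Mb
rate = 566400.0000 / 2052.0000 = 276.0234 Mbps

276.0234 Mbps


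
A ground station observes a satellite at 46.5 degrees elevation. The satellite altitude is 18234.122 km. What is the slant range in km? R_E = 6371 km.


h = 18234.122 km, el = 46.5 deg
d = -R_E*sin(el) + sqrt((R_E*sin(el))^2 + 2*R_E*h + h^2)
d = -6371.0000*sin(0.8115781) + sqrt((6371.0000*0.7253744)^2 + 2*6371.0000*18234.122 + 18234.122^2)
d = 19589.7811 km

19589.7811 km


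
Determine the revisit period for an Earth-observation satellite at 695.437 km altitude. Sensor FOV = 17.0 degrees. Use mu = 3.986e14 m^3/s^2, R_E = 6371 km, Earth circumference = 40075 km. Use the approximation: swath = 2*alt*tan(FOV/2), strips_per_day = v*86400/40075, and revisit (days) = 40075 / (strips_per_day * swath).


swath = 2*695.437*tan(0.148353) = 207.8675 km
v = sqrt(mu/r) = 7510.4922 m/s = 7.5105 km/s
strips/day = v*86400/40075 = 7.5105*86400/40075 = 16.1923
coverage/day = strips * swath = 16.1923 * 207.8675 = 3365.8537 km
revisit = 40075 / 3365.8537 = 11.9063 days

11.9063 days
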